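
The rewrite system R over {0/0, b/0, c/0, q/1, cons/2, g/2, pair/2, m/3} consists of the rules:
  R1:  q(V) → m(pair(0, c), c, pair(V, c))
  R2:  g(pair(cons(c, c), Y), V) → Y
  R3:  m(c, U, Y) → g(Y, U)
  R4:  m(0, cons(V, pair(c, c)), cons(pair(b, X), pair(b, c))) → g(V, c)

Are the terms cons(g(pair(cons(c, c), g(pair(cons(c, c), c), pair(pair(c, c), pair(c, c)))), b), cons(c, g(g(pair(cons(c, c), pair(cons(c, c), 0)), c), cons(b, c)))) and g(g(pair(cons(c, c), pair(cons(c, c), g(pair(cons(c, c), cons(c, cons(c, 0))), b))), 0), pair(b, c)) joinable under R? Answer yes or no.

Reduce t₁ = cons(g(pair(cons(c, c), g(pair(cons(c, c), c), pair(pair(c, c), pair(c, c)))), b), cons(c, g(g(pair(cons(c, c), pair(cons(c, c), 0)), c), cons(b, c)))):
1. cons(g(pair(cons(c, c), g(pair(cons(c, c), c), pair(pair(c, c), pair(c, c)))), b), cons(c, g(g(pair(cons(c, c), pair(cons(c, c), 0)), c), cons(b, c))))  →  cons(g(pair(cons(c, c), c), pair(pair(c, c), pair(c, c))), cons(c, g(g(pair(cons(c, c), pair(cons(c, c), 0)), c), cons(b, c))))   [R2 at 1]
2. cons(g(pair(cons(c, c), c), pair(pair(c, c), pair(c, c))), cons(c, g(g(pair(cons(c, c), pair(cons(c, c), 0)), c), cons(b, c))))  →  cons(c, cons(c, g(g(pair(cons(c, c), pair(cons(c, c), 0)), c), cons(b, c))))   [R2 at 1]
3. cons(c, cons(c, g(g(pair(cons(c, c), pair(cons(c, c), 0)), c), cons(b, c))))  →  cons(c, cons(c, g(pair(cons(c, c), 0), cons(b, c))))   [R2 at 2.2.1]
4. cons(c, cons(c, g(pair(cons(c, c), 0), cons(b, c))))  →  cons(c, cons(c, 0))   [R2 at 2.2]

Reduce t₂ = g(g(pair(cons(c, c), pair(cons(c, c), g(pair(cons(c, c), cons(c, cons(c, 0))), b))), 0), pair(b, c)):
1. g(g(pair(cons(c, c), pair(cons(c, c), g(pair(cons(c, c), cons(c, cons(c, 0))), b))), 0), pair(b, c))  →  g(pair(cons(c, c), g(pair(cons(c, c), cons(c, cons(c, 0))), b)), pair(b, c))   [R2 at 1]
2. g(pair(cons(c, c), g(pair(cons(c, c), cons(c, cons(c, 0))), b)), pair(b, c))  →  g(pair(cons(c, c), cons(c, cons(c, 0))), b)   [R2 at ε]
3. g(pair(cons(c, c), cons(c, cons(c, 0))), b)  →  cons(c, cons(c, 0))   [R2 at ε]

yes — NF(t₁) = cons(c, cons(c, 0)), NF(t₂) = cons(c, cons(c, 0))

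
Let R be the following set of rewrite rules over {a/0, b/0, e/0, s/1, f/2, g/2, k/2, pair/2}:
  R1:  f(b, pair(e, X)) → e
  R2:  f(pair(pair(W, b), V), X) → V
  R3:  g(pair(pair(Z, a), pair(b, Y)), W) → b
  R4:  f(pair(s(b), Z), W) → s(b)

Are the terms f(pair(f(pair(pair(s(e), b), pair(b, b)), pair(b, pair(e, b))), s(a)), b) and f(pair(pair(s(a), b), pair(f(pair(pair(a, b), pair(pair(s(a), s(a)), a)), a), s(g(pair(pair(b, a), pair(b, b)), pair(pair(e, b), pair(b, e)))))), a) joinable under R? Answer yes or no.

Reduce t₁ = f(pair(f(pair(pair(s(e), b), pair(b, b)), pair(b, pair(e, b))), s(a)), b):
1. f(pair(f(pair(pair(s(e), b), pair(b, b)), pair(b, pair(e, b))), s(a)), b)  →  f(pair(pair(b, b), s(a)), b)   [R2 at 1.1]
2. f(pair(pair(b, b), s(a)), b)  →  s(a)   [R2 at ε]

Reduce t₂ = f(pair(pair(s(a), b), pair(f(pair(pair(a, b), pair(pair(s(a), s(a)), a)), a), s(g(pair(pair(b, a), pair(b, b)), pair(pair(e, b), pair(b, e)))))), a):
1. f(pair(pair(s(a), b), pair(f(pair(pair(a, b), pair(pair(s(a), s(a)), a)), a), s(g(pair(pair(b, a), pair(b, b)), pair(pair(e, b), pair(b, e)))))), a)  →  pair(f(pair(pair(a, b), pair(pair(s(a), s(a)), a)), a), s(g(pair(pair(b, a), pair(b, b)), pair(pair(e, b), pair(b, e)))))   [R2 at ε]
2. pair(f(pair(pair(a, b), pair(pair(s(a), s(a)), a)), a), s(g(pair(pair(b, a), pair(b, b)), pair(pair(e, b), pair(b, e)))))  →  pair(pair(pair(s(a), s(a)), a), s(g(pair(pair(b, a), pair(b, b)), pair(pair(e, b), pair(b, e)))))   [R2 at 1]
3. pair(pair(pair(s(a), s(a)), a), s(g(pair(pair(b, a), pair(b, b)), pair(pair(e, b), pair(b, e)))))  →  pair(pair(pair(s(a), s(a)), a), s(b))   [R3 at 2.1]

no — NF(t₁) = s(a), NF(t₂) = pair(pair(pair(s(a), s(a)), a), s(b))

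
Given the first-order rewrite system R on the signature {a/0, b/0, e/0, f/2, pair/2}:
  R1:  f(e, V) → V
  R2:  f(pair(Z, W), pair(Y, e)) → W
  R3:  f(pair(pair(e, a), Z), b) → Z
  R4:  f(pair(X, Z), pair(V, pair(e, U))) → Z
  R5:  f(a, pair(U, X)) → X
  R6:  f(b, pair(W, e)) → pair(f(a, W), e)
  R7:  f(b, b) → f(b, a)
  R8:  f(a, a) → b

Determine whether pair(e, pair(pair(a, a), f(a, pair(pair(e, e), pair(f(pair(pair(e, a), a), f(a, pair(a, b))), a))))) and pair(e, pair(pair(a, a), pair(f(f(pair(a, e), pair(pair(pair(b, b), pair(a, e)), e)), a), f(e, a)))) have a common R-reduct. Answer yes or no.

Reduce t₁ = pair(e, pair(pair(a, a), f(a, pair(pair(e, e), pair(f(pair(pair(e, a), a), f(a, pair(a, b))), a))))):
1. pair(e, pair(pair(a, a), f(a, pair(pair(e, e), pair(f(pair(pair(e, a), a), f(a, pair(a, b))), a)))))  →  pair(e, pair(pair(a, a), pair(f(pair(pair(e, a), a), f(a, pair(a, b))), a)))   [R5 at 2.2]
2. pair(e, pair(pair(a, a), pair(f(pair(pair(e, a), a), f(a, pair(a, b))), a)))  →  pair(e, pair(pair(a, a), pair(f(pair(pair(e, a), a), b), a)))   [R5 at 2.2.1.2]
3. pair(e, pair(pair(a, a), pair(f(pair(pair(e, a), a), b), a)))  →  pair(e, pair(pair(a, a), pair(a, a)))   [R3 at 2.2.1]

Reduce t₂ = pair(e, pair(pair(a, a), pair(f(f(pair(a, e), pair(pair(pair(b, b), pair(a, e)), e)), a), f(e, a)))):
1. pair(e, pair(pair(a, a), pair(f(f(pair(a, e), pair(pair(pair(b, b), pair(a, e)), e)), a), f(e, a))))  →  pair(e, pair(pair(a, a), pair(f(e, a), f(e, a))))   [R2 at 2.2.1.1]
2. pair(e, pair(pair(a, a), pair(f(e, a), f(e, a))))  →  pair(e, pair(pair(a, a), pair(a, f(e, a))))   [R1 at 2.2.1]
3. pair(e, pair(pair(a, a), pair(a, f(e, a))))  →  pair(e, pair(pair(a, a), pair(a, a)))   [R1 at 2.2.2]

yes — NF(t₁) = pair(e, pair(pair(a, a), pair(a, a))), NF(t₂) = pair(e, pair(pair(a, a), pair(a, a)))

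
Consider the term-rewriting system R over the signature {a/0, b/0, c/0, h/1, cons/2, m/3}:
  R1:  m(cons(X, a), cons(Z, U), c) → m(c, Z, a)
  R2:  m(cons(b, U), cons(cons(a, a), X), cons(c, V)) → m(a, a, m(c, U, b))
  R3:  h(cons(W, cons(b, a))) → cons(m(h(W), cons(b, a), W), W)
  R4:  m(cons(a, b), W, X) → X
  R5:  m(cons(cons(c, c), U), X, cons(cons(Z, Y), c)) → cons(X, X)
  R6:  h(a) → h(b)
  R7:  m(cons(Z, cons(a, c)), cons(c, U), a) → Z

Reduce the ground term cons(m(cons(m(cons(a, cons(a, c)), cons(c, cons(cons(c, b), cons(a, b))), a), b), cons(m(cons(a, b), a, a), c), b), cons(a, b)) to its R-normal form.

cons(b, cons(a, b))

1. cons(m(cons(m(cons(a, cons(a, c)), cons(c, cons(cons(c, b), cons(a, b))), a), b), cons(m(cons(a, b), a, a), c), b), cons(a, b))  →  cons(m(cons(a, b), cons(m(cons(a, b), a, a), c), b), cons(a, b))   [R7 at 1.1.1]
2. cons(m(cons(a, b), cons(m(cons(a, b), a, a), c), b), cons(a, b))  →  cons(b, cons(a, b))   [R4 at 1]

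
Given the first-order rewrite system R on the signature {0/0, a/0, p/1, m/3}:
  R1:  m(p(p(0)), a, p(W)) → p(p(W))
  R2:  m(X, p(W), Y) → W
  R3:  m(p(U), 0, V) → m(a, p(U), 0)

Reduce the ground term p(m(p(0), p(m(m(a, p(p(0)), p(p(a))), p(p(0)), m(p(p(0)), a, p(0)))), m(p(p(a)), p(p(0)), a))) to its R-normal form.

p(p(0))

1. p(m(p(0), p(m(m(a, p(p(0)), p(p(a))), p(p(0)), m(p(p(0)), a, p(0)))), m(p(p(a)), p(p(0)), a)))  →  p(m(m(a, p(p(0)), p(p(a))), p(p(0)), m(p(p(0)), a, p(0))))   [R2 at 1]
2. p(m(m(a, p(p(0)), p(p(a))), p(p(0)), m(p(p(0)), a, p(0))))  →  p(p(0))   [R2 at 1]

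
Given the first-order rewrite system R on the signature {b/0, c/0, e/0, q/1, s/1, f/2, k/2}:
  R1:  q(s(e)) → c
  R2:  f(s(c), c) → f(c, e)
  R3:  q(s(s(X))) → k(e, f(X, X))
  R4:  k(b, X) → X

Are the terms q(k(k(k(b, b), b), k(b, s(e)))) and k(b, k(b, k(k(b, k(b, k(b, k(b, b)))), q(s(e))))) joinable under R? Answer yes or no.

yes — NF(t₁) = c, NF(t₂) = c

Reduce t₁ = q(k(k(k(b, b), b), k(b, s(e)))):
1. q(k(k(k(b, b), b), k(b, s(e))))  →  q(k(k(b, b), k(b, s(e))))   [R4 at 1.1.1]
2. q(k(k(b, b), k(b, s(e))))  →  q(k(b, k(b, s(e))))   [R4 at 1.1]
3. q(k(b, k(b, s(e))))  →  q(k(b, s(e)))   [R4 at 1]
4. q(k(b, s(e)))  →  q(s(e))   [R4 at 1]
5. q(s(e))  →  c   [R1 at ε]

Reduce t₂ = k(b, k(b, k(k(b, k(b, k(b, k(b, b)))), q(s(e))))):
1. k(b, k(b, k(k(b, k(b, k(b, k(b, b)))), q(s(e)))))  →  k(b, k(k(b, k(b, k(b, k(b, b)))), q(s(e))))   [R4 at ε]
2. k(b, k(k(b, k(b, k(b, k(b, b)))), q(s(e))))  →  k(k(b, k(b, k(b, k(b, b)))), q(s(e)))   [R4 at ε]
3. k(k(b, k(b, k(b, k(b, b)))), q(s(e)))  →  k(k(b, k(b, k(b, b))), q(s(e)))   [R4 at 1]
4. k(k(b, k(b, k(b, b))), q(s(e)))  →  k(k(b, k(b, b)), q(s(e)))   [R4 at 1]
5. k(k(b, k(b, b)), q(s(e)))  →  k(k(b, b), q(s(e)))   [R4 at 1]
6. k(k(b, b), q(s(e)))  →  k(b, q(s(e)))   [R4 at 1]
7. k(b, q(s(e)))  →  q(s(e))   [R4 at ε]
8. q(s(e))  →  c   [R1 at ε]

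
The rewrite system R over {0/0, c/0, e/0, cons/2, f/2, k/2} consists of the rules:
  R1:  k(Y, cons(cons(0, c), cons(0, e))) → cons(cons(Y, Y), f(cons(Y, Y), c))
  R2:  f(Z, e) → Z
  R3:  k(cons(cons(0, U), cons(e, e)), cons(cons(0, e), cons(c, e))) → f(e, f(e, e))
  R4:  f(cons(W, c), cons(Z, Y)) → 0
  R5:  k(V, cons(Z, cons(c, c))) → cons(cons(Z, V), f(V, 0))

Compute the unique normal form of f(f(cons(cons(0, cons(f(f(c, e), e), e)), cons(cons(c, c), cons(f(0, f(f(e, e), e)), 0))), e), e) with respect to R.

cons(cons(0, cons(c, e)), cons(cons(c, c), cons(0, 0)))

1. f(f(cons(cons(0, cons(f(f(c, e), e), e)), cons(cons(c, c), cons(f(0, f(f(e, e), e)), 0))), e), e)  →  f(cons(cons(0, cons(f(f(c, e), e), e)), cons(cons(c, c), cons(f(0, f(f(e, e), e)), 0))), e)   [R2 at ε]
2. f(cons(cons(0, cons(f(f(c, e), e), e)), cons(cons(c, c), cons(f(0, f(f(e, e), e)), 0))), e)  →  cons(cons(0, cons(f(f(c, e), e), e)), cons(cons(c, c), cons(f(0, f(f(e, e), e)), 0)))   [R2 at ε]
3. cons(cons(0, cons(f(f(c, e), e), e)), cons(cons(c, c), cons(f(0, f(f(e, e), e)), 0)))  →  cons(cons(0, cons(f(c, e), e)), cons(cons(c, c), cons(f(0, f(f(e, e), e)), 0)))   [R2 at 1.2.1]
4. cons(cons(0, cons(f(c, e), e)), cons(cons(c, c), cons(f(0, f(f(e, e), e)), 0)))  →  cons(cons(0, cons(c, e)), cons(cons(c, c), cons(f(0, f(f(e, e), e)), 0)))   [R2 at 1.2.1]
5. cons(cons(0, cons(c, e)), cons(cons(c, c), cons(f(0, f(f(e, e), e)), 0)))  →  cons(cons(0, cons(c, e)), cons(cons(c, c), cons(f(0, f(e, e)), 0)))   [R2 at 2.2.1.2]
6. cons(cons(0, cons(c, e)), cons(cons(c, c), cons(f(0, f(e, e)), 0)))  →  cons(cons(0, cons(c, e)), cons(cons(c, c), cons(f(0, e), 0)))   [R2 at 2.2.1.2]
7. cons(cons(0, cons(c, e)), cons(cons(c, c), cons(f(0, e), 0)))  →  cons(cons(0, cons(c, e)), cons(cons(c, c), cons(0, 0)))   [R2 at 2.2.1]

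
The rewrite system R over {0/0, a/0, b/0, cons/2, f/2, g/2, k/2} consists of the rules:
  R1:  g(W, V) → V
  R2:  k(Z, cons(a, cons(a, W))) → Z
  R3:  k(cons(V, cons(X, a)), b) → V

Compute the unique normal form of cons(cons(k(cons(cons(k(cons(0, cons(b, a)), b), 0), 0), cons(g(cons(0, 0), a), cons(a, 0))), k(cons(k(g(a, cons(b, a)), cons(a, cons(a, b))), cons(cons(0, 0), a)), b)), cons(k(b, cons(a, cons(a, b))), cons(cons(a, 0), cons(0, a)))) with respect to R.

1. cons(cons(k(cons(cons(k(cons(0, cons(b, a)), b), 0), 0), cons(g(cons(0, 0), a), cons(a, 0))), k(cons(k(g(a, cons(b, a)), cons(a, cons(a, b))), cons(cons(0, 0), a)), b)), cons(k(b, cons(a, cons(a, b))), cons(cons(a, 0), cons(0, a))))  →  cons(cons(k(cons(cons(0, 0), 0), cons(g(cons(0, 0), a), cons(a, 0))), k(cons(k(g(a, cons(b, a)), cons(a, cons(a, b))), cons(cons(0, 0), a)), b)), cons(k(b, cons(a, cons(a, b))), cons(cons(a, 0), cons(0, a))))   [R3 at 1.1.1.1.1]
2. cons(cons(k(cons(cons(0, 0), 0), cons(g(cons(0, 0), a), cons(a, 0))), k(cons(k(g(a, cons(b, a)), cons(a, cons(a, b))), cons(cons(0, 0), a)), b)), cons(k(b, cons(a, cons(a, b))), cons(cons(a, 0), cons(0, a))))  →  cons(cons(k(cons(cons(0, 0), 0), cons(a, cons(a, 0))), k(cons(k(g(a, cons(b, a)), cons(a, cons(a, b))), cons(cons(0, 0), a)), b)), cons(k(b, cons(a, cons(a, b))), cons(cons(a, 0), cons(0, a))))   [R1 at 1.1.2.1]
3. cons(cons(k(cons(cons(0, 0), 0), cons(a, cons(a, 0))), k(cons(k(g(a, cons(b, a)), cons(a, cons(a, b))), cons(cons(0, 0), a)), b)), cons(k(b, cons(a, cons(a, b))), cons(cons(a, 0), cons(0, a))))  →  cons(cons(cons(cons(0, 0), 0), k(cons(k(g(a, cons(b, a)), cons(a, cons(a, b))), cons(cons(0, 0), a)), b)), cons(k(b, cons(a, cons(a, b))), cons(cons(a, 0), cons(0, a))))   [R2 at 1.1]
4. cons(cons(cons(cons(0, 0), 0), k(cons(k(g(a, cons(b, a)), cons(a, cons(a, b))), cons(cons(0, 0), a)), b)), cons(k(b, cons(a, cons(a, b))), cons(cons(a, 0), cons(0, a))))  →  cons(cons(cons(cons(0, 0), 0), k(g(a, cons(b, a)), cons(a, cons(a, b)))), cons(k(b, cons(a, cons(a, b))), cons(cons(a, 0), cons(0, a))))   [R3 at 1.2]
5. cons(cons(cons(cons(0, 0), 0), k(g(a, cons(b, a)), cons(a, cons(a, b)))), cons(k(b, cons(a, cons(a, b))), cons(cons(a, 0), cons(0, a))))  →  cons(cons(cons(cons(0, 0), 0), g(a, cons(b, a))), cons(k(b, cons(a, cons(a, b))), cons(cons(a, 0), cons(0, a))))   [R2 at 1.2]
6. cons(cons(cons(cons(0, 0), 0), g(a, cons(b, a))), cons(k(b, cons(a, cons(a, b))), cons(cons(a, 0), cons(0, a))))  →  cons(cons(cons(cons(0, 0), 0), cons(b, a)), cons(k(b, cons(a, cons(a, b))), cons(cons(a, 0), cons(0, a))))   [R1 at 1.2]
7. cons(cons(cons(cons(0, 0), 0), cons(b, a)), cons(k(b, cons(a, cons(a, b))), cons(cons(a, 0), cons(0, a))))  →  cons(cons(cons(cons(0, 0), 0), cons(b, a)), cons(b, cons(cons(a, 0), cons(0, a))))   [R2 at 2.1]

cons(cons(cons(cons(0, 0), 0), cons(b, a)), cons(b, cons(cons(a, 0), cons(0, a))))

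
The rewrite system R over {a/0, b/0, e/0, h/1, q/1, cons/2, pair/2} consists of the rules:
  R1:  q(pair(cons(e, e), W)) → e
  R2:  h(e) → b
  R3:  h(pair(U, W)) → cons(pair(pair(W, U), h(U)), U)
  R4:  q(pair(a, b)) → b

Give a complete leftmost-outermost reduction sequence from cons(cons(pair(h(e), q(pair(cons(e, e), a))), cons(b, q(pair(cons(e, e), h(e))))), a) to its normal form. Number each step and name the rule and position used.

1. cons(cons(pair(h(e), q(pair(cons(e, e), a))), cons(b, q(pair(cons(e, e), h(e))))), a)  →  cons(cons(pair(b, q(pair(cons(e, e), a))), cons(b, q(pair(cons(e, e), h(e))))), a)   [R2 at 1.1.1]
2. cons(cons(pair(b, q(pair(cons(e, e), a))), cons(b, q(pair(cons(e, e), h(e))))), a)  →  cons(cons(pair(b, e), cons(b, q(pair(cons(e, e), h(e))))), a)   [R1 at 1.1.2]
3. cons(cons(pair(b, e), cons(b, q(pair(cons(e, e), h(e))))), a)  →  cons(cons(pair(b, e), cons(b, e)), a)   [R1 at 1.2.2]

cons(cons(pair(b, e), cons(b, e)), a)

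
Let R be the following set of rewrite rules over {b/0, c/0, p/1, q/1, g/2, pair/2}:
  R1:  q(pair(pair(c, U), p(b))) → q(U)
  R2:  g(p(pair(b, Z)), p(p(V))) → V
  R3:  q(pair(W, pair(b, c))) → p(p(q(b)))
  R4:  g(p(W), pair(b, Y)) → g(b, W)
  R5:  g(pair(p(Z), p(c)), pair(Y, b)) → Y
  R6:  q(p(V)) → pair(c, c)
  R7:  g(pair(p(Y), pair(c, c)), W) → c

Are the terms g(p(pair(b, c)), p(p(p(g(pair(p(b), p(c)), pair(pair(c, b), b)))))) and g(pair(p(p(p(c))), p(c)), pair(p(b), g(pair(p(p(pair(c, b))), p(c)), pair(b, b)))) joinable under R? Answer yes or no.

no — NF(t₁) = p(pair(c, b)), NF(t₂) = p(b)

Reduce t₁ = g(p(pair(b, c)), p(p(p(g(pair(p(b), p(c)), pair(pair(c, b), b)))))):
1. g(p(pair(b, c)), p(p(p(g(pair(p(b), p(c)), pair(pair(c, b), b))))))  →  p(g(pair(p(b), p(c)), pair(pair(c, b), b)))   [R2 at ε]
2. p(g(pair(p(b), p(c)), pair(pair(c, b), b)))  →  p(pair(c, b))   [R5 at 1]

Reduce t₂ = g(pair(p(p(p(c))), p(c)), pair(p(b), g(pair(p(p(pair(c, b))), p(c)), pair(b, b)))):
1. g(pair(p(p(p(c))), p(c)), pair(p(b), g(pair(p(p(pair(c, b))), p(c)), pair(b, b))))  →  g(pair(p(p(p(c))), p(c)), pair(p(b), b))   [R5 at 2.2]
2. g(pair(p(p(p(c))), p(c)), pair(p(b), b))  →  p(b)   [R5 at ε]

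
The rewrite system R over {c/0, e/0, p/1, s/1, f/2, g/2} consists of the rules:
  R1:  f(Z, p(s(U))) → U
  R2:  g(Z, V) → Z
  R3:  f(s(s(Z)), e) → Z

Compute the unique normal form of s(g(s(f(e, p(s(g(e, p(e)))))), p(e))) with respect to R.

1. s(g(s(f(e, p(s(g(e, p(e)))))), p(e)))  →  s(s(f(e, p(s(g(e, p(e)))))))   [R2 at 1]
2. s(s(f(e, p(s(g(e, p(e)))))))  →  s(s(g(e, p(e))))   [R1 at 1.1]
3. s(s(g(e, p(e))))  →  s(s(e))   [R2 at 1.1]

s(s(e))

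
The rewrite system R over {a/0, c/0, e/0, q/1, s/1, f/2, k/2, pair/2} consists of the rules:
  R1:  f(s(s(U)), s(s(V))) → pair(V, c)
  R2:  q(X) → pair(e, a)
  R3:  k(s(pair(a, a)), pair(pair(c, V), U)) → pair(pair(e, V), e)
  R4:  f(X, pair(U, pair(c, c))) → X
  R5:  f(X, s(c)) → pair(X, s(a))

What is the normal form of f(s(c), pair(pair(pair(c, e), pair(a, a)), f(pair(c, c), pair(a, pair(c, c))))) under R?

1. f(s(c), pair(pair(pair(c, e), pair(a, a)), f(pair(c, c), pair(a, pair(c, c)))))  →  f(s(c), pair(pair(pair(c, e), pair(a, a)), pair(c, c)))   [R4 at 2.2]
2. f(s(c), pair(pair(pair(c, e), pair(a, a)), pair(c, c)))  →  s(c)   [R4 at ε]

s(c)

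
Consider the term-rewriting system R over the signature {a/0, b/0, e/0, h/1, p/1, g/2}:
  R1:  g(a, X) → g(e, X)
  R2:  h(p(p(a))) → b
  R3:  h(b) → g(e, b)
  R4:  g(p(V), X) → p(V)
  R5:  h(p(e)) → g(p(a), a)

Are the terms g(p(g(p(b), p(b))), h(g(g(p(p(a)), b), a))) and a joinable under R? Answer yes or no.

no — NF(t₁) = p(p(b)), NF(t₂) = a

Reduce t₁ = g(p(g(p(b), p(b))), h(g(g(p(p(a)), b), a))):
1. g(p(g(p(b), p(b))), h(g(g(p(p(a)), b), a)))  →  p(g(p(b), p(b)))   [R4 at ε]
2. p(g(p(b), p(b)))  →  p(p(b))   [R4 at 1]

Reduce t₂ = a:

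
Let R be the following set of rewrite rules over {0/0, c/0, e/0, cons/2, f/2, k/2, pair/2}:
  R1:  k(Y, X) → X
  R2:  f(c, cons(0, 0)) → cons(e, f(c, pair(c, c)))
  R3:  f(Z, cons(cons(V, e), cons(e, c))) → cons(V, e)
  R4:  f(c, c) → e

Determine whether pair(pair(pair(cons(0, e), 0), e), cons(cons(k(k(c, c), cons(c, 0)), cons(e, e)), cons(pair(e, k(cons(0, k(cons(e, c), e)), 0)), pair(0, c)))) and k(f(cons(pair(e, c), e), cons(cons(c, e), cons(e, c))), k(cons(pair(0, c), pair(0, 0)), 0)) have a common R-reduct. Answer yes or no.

no — NF(t₁) = pair(pair(pair(cons(0, e), 0), e), cons(cons(cons(c, 0), cons(e, e)), cons(pair(e, 0), pair(0, c)))), NF(t₂) = 0

Reduce t₁ = pair(pair(pair(cons(0, e), 0), e), cons(cons(k(k(c, c), cons(c, 0)), cons(e, e)), cons(pair(e, k(cons(0, k(cons(e, c), e)), 0)), pair(0, c)))):
1. pair(pair(pair(cons(0, e), 0), e), cons(cons(k(k(c, c), cons(c, 0)), cons(e, e)), cons(pair(e, k(cons(0, k(cons(e, c), e)), 0)), pair(0, c))))  →  pair(pair(pair(cons(0, e), 0), e), cons(cons(cons(c, 0), cons(e, e)), cons(pair(e, k(cons(0, k(cons(e, c), e)), 0)), pair(0, c))))   [R1 at 2.1.1]
2. pair(pair(pair(cons(0, e), 0), e), cons(cons(cons(c, 0), cons(e, e)), cons(pair(e, k(cons(0, k(cons(e, c), e)), 0)), pair(0, c))))  →  pair(pair(pair(cons(0, e), 0), e), cons(cons(cons(c, 0), cons(e, e)), cons(pair(e, 0), pair(0, c))))   [R1 at 2.2.1.2]

Reduce t₂ = k(f(cons(pair(e, c), e), cons(cons(c, e), cons(e, c))), k(cons(pair(0, c), pair(0, 0)), 0)):
1. k(f(cons(pair(e, c), e), cons(cons(c, e), cons(e, c))), k(cons(pair(0, c), pair(0, 0)), 0))  →  k(cons(pair(0, c), pair(0, 0)), 0)   [R1 at ε]
2. k(cons(pair(0, c), pair(0, 0)), 0)  →  0   [R1 at ε]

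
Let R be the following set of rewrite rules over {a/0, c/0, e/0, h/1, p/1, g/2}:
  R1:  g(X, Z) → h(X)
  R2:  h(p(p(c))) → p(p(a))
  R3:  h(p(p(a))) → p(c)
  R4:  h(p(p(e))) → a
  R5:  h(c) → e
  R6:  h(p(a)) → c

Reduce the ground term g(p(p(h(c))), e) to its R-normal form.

a

1. g(p(p(h(c))), e)  →  h(p(p(h(c))))   [R1 at ε]
2. h(p(p(h(c))))  →  h(p(p(e)))   [R5 at 1.1.1]
3. h(p(p(e)))  →  a   [R4 at ε]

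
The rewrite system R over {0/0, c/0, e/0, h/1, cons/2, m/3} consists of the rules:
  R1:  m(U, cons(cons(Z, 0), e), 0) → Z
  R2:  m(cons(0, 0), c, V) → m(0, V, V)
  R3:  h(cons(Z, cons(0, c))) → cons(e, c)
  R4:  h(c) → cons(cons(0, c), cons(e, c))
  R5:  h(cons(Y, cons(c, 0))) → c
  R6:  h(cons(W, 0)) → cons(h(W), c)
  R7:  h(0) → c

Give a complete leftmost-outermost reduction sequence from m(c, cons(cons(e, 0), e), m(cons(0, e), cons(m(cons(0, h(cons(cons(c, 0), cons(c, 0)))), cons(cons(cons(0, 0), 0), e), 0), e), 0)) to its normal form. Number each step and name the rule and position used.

e

1. m(c, cons(cons(e, 0), e), m(cons(0, e), cons(m(cons(0, h(cons(cons(c, 0), cons(c, 0)))), cons(cons(cons(0, 0), 0), e), 0), e), 0))  →  m(c, cons(cons(e, 0), e), m(cons(0, e), cons(cons(0, 0), e), 0))   [R1 at 3.2.1]
2. m(c, cons(cons(e, 0), e), m(cons(0, e), cons(cons(0, 0), e), 0))  →  m(c, cons(cons(e, 0), e), 0)   [R1 at 3]
3. m(c, cons(cons(e, 0), e), 0)  →  e   [R1 at ε]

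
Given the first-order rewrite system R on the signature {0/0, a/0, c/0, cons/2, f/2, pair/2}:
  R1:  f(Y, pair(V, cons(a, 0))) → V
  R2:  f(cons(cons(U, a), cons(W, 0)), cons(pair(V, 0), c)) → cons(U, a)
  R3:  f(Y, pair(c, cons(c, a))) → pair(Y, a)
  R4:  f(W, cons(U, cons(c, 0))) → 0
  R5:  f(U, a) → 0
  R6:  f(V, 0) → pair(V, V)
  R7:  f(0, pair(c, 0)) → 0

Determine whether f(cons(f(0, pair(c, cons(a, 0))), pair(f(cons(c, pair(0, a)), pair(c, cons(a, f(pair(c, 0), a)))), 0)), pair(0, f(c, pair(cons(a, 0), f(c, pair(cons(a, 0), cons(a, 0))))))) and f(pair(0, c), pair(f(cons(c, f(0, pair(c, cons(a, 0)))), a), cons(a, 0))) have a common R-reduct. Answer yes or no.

Reduce t₁ = f(cons(f(0, pair(c, cons(a, 0))), pair(f(cons(c, pair(0, a)), pair(c, cons(a, f(pair(c, 0), a)))), 0)), pair(0, f(c, pair(cons(a, 0), f(c, pair(cons(a, 0), cons(a, 0))))))):
1. f(cons(f(0, pair(c, cons(a, 0))), pair(f(cons(c, pair(0, a)), pair(c, cons(a, f(pair(c, 0), a)))), 0)), pair(0, f(c, pair(cons(a, 0), f(c, pair(cons(a, 0), cons(a, 0)))))))  →  f(cons(c, pair(f(cons(c, pair(0, a)), pair(c, cons(a, f(pair(c, 0), a)))), 0)), pair(0, f(c, pair(cons(a, 0), f(c, pair(cons(a, 0), cons(a, 0)))))))   [R1 at 1.1]
2. f(cons(c, pair(f(cons(c, pair(0, a)), pair(c, cons(a, f(pair(c, 0), a)))), 0)), pair(0, f(c, pair(cons(a, 0), f(c, pair(cons(a, 0), cons(a, 0)))))))  →  f(cons(c, pair(f(cons(c, pair(0, a)), pair(c, cons(a, 0))), 0)), pair(0, f(c, pair(cons(a, 0), f(c, pair(cons(a, 0), cons(a, 0)))))))   [R5 at 1.2.1.2.2.2]
3. f(cons(c, pair(f(cons(c, pair(0, a)), pair(c, cons(a, 0))), 0)), pair(0, f(c, pair(cons(a, 0), f(c, pair(cons(a, 0), cons(a, 0)))))))  →  f(cons(c, pair(c, 0)), pair(0, f(c, pair(cons(a, 0), f(c, pair(cons(a, 0), cons(a, 0)))))))   [R1 at 1.2.1]
4. f(cons(c, pair(c, 0)), pair(0, f(c, pair(cons(a, 0), f(c, pair(cons(a, 0), cons(a, 0)))))))  →  f(cons(c, pair(c, 0)), pair(0, f(c, pair(cons(a, 0), cons(a, 0)))))   [R1 at 2.2.2.2]
5. f(cons(c, pair(c, 0)), pair(0, f(c, pair(cons(a, 0), cons(a, 0)))))  →  f(cons(c, pair(c, 0)), pair(0, cons(a, 0)))   [R1 at 2.2]
6. f(cons(c, pair(c, 0)), pair(0, cons(a, 0)))  →  0   [R1 at ε]

Reduce t₂ = f(pair(0, c), pair(f(cons(c, f(0, pair(c, cons(a, 0)))), a), cons(a, 0))):
1. f(pair(0, c), pair(f(cons(c, f(0, pair(c, cons(a, 0)))), a), cons(a, 0)))  →  f(cons(c, f(0, pair(c, cons(a, 0)))), a)   [R1 at ε]
2. f(cons(c, f(0, pair(c, cons(a, 0)))), a)  →  0   [R5 at ε]

yes — NF(t₁) = 0, NF(t₂) = 0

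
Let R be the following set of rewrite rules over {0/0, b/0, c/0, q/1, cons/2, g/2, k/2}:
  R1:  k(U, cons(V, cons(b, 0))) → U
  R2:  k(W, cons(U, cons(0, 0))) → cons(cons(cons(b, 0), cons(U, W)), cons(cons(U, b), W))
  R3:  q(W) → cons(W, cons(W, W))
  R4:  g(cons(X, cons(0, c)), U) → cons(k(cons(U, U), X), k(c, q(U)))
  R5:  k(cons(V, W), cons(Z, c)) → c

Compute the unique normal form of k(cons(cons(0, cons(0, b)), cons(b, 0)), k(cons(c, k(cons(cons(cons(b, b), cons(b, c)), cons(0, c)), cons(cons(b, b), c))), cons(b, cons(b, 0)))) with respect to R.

c

1. k(cons(cons(0, cons(0, b)), cons(b, 0)), k(cons(c, k(cons(cons(cons(b, b), cons(b, c)), cons(0, c)), cons(cons(b, b), c))), cons(b, cons(b, 0))))  →  k(cons(cons(0, cons(0, b)), cons(b, 0)), cons(c, k(cons(cons(cons(b, b), cons(b, c)), cons(0, c)), cons(cons(b, b), c))))   [R1 at 2]
2. k(cons(cons(0, cons(0, b)), cons(b, 0)), cons(c, k(cons(cons(cons(b, b), cons(b, c)), cons(0, c)), cons(cons(b, b), c))))  →  k(cons(cons(0, cons(0, b)), cons(b, 0)), cons(c, c))   [R5 at 2.2]
3. k(cons(cons(0, cons(0, b)), cons(b, 0)), cons(c, c))  →  c   [R5 at ε]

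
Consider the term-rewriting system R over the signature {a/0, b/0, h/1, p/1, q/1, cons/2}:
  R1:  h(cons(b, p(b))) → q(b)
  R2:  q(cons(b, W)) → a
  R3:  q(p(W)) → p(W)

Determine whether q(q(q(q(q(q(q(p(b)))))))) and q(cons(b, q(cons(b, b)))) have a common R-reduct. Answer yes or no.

no — NF(t₁) = p(b), NF(t₂) = a

Reduce t₁ = q(q(q(q(q(q(q(p(b)))))))):
1. q(q(q(q(q(q(q(p(b))))))))  →  q(q(q(q(q(q(p(b)))))))   [R3 at 1.1.1.1.1.1]
2. q(q(q(q(q(q(p(b)))))))  →  q(q(q(q(q(p(b))))))   [R3 at 1.1.1.1.1]
3. q(q(q(q(q(p(b))))))  →  q(q(q(q(p(b)))))   [R3 at 1.1.1.1]
4. q(q(q(q(p(b)))))  →  q(q(q(p(b))))   [R3 at 1.1.1]
5. q(q(q(p(b))))  →  q(q(p(b)))   [R3 at 1.1]
6. q(q(p(b)))  →  q(p(b))   [R3 at 1]
7. q(p(b))  →  p(b)   [R3 at ε]

Reduce t₂ = q(cons(b, q(cons(b, b)))):
1. q(cons(b, q(cons(b, b))))  →  a   [R2 at ε]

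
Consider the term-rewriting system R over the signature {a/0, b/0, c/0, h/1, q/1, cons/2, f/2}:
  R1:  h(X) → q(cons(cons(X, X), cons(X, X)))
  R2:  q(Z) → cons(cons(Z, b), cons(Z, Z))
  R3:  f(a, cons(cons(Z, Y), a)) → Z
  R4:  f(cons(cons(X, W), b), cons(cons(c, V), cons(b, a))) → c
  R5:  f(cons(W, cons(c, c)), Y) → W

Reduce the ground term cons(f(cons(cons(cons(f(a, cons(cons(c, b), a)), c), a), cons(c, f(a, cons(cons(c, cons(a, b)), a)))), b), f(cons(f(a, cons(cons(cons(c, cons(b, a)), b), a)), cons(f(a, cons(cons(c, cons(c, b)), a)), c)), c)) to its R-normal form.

cons(cons(cons(c, c), a), cons(c, cons(b, a)))

1. cons(f(cons(cons(cons(f(a, cons(cons(c, b), a)), c), a), cons(c, f(a, cons(cons(c, cons(a, b)), a)))), b), f(cons(f(a, cons(cons(cons(c, cons(b, a)), b), a)), cons(f(a, cons(cons(c, cons(c, b)), a)), c)), c))  →  cons(f(cons(cons(cons(c, c), a), cons(c, f(a, cons(cons(c, cons(a, b)), a)))), b), f(cons(f(a, cons(cons(cons(c, cons(b, a)), b), a)), cons(f(a, cons(cons(c, cons(c, b)), a)), c)), c))   [R3 at 1.1.1.1.1]
2. cons(f(cons(cons(cons(c, c), a), cons(c, f(a, cons(cons(c, cons(a, b)), a)))), b), f(cons(f(a, cons(cons(cons(c, cons(b, a)), b), a)), cons(f(a, cons(cons(c, cons(c, b)), a)), c)), c))  →  cons(f(cons(cons(cons(c, c), a), cons(c, c)), b), f(cons(f(a, cons(cons(cons(c, cons(b, a)), b), a)), cons(f(a, cons(cons(c, cons(c, b)), a)), c)), c))   [R3 at 1.1.2.2]
3. cons(f(cons(cons(cons(c, c), a), cons(c, c)), b), f(cons(f(a, cons(cons(cons(c, cons(b, a)), b), a)), cons(f(a, cons(cons(c, cons(c, b)), a)), c)), c))  →  cons(cons(cons(c, c), a), f(cons(f(a, cons(cons(cons(c, cons(b, a)), b), a)), cons(f(a, cons(cons(c, cons(c, b)), a)), c)), c))   [R5 at 1]
4. cons(cons(cons(c, c), a), f(cons(f(a, cons(cons(cons(c, cons(b, a)), b), a)), cons(f(a, cons(cons(c, cons(c, b)), a)), c)), c))  →  cons(cons(cons(c, c), a), f(cons(cons(c, cons(b, a)), cons(f(a, cons(cons(c, cons(c, b)), a)), c)), c))   [R3 at 2.1.1]
5. cons(cons(cons(c, c), a), f(cons(cons(c, cons(b, a)), cons(f(a, cons(cons(c, cons(c, b)), a)), c)), c))  →  cons(cons(cons(c, c), a), f(cons(cons(c, cons(b, a)), cons(c, c)), c))   [R3 at 2.1.2.1]
6. cons(cons(cons(c, c), a), f(cons(cons(c, cons(b, a)), cons(c, c)), c))  →  cons(cons(cons(c, c), a), cons(c, cons(b, a)))   [R5 at 2]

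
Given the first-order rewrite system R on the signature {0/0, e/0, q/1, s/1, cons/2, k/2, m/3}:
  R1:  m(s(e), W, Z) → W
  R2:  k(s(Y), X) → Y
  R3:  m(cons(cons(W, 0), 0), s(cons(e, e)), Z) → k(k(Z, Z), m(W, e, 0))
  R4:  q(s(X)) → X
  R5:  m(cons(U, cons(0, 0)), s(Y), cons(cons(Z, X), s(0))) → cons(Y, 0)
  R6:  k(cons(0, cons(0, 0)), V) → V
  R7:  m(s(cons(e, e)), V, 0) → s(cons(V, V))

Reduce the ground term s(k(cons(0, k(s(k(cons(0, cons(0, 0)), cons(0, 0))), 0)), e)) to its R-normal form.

s(e)

1. s(k(cons(0, k(s(k(cons(0, cons(0, 0)), cons(0, 0))), 0)), e))  →  s(k(cons(0, k(cons(0, cons(0, 0)), cons(0, 0))), e))   [R2 at 1.1.2]
2. s(k(cons(0, k(cons(0, cons(0, 0)), cons(0, 0))), e))  →  s(k(cons(0, cons(0, 0)), e))   [R6 at 1.1.2]
3. s(k(cons(0, cons(0, 0)), e))  →  s(e)   [R6 at 1]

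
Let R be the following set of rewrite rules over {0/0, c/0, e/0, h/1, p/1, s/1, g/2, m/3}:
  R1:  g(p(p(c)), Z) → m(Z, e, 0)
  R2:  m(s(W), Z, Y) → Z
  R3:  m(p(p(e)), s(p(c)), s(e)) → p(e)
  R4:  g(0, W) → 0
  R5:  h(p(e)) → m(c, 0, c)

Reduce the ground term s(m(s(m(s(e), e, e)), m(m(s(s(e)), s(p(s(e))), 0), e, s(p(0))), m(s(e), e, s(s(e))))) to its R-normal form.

1. s(m(s(m(s(e), e, e)), m(m(s(s(e)), s(p(s(e))), 0), e, s(p(0))), m(s(e), e, s(s(e)))))  →  s(m(m(s(s(e)), s(p(s(e))), 0), e, s(p(0))))   [R2 at 1]
2. s(m(m(s(s(e)), s(p(s(e))), 0), e, s(p(0))))  →  s(m(s(p(s(e))), e, s(p(0))))   [R2 at 1.1]
3. s(m(s(p(s(e))), e, s(p(0))))  →  s(e)   [R2 at 1]

s(e)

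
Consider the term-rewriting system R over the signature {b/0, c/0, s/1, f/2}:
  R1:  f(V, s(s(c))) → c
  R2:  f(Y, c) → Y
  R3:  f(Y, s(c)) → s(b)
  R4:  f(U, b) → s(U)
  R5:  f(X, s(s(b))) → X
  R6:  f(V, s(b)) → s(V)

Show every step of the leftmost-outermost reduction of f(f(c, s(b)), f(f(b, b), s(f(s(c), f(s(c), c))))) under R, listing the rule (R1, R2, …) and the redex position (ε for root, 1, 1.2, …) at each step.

s(s(c))

1. f(f(c, s(b)), f(f(b, b), s(f(s(c), f(s(c), c)))))  →  f(s(c), f(f(b, b), s(f(s(c), f(s(c), c)))))   [R6 at 1]
2. f(s(c), f(f(b, b), s(f(s(c), f(s(c), c)))))  →  f(s(c), f(s(b), s(f(s(c), f(s(c), c)))))   [R4 at 2.1]
3. f(s(c), f(s(b), s(f(s(c), f(s(c), c)))))  →  f(s(c), f(s(b), s(f(s(c), s(c)))))   [R2 at 2.2.1.2]
4. f(s(c), f(s(b), s(f(s(c), s(c)))))  →  f(s(c), f(s(b), s(s(b))))   [R3 at 2.2.1]
5. f(s(c), f(s(b), s(s(b))))  →  f(s(c), s(b))   [R5 at 2]
6. f(s(c), s(b))  →  s(s(c))   [R6 at ε]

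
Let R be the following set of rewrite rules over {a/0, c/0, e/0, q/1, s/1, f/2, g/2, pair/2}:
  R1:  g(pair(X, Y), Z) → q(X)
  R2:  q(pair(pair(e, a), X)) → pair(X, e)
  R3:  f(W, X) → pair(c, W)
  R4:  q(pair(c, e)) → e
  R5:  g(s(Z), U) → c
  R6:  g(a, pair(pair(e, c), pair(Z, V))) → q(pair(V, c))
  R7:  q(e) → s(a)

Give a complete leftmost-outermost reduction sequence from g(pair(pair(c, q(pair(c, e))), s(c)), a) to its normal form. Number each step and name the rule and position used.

1. g(pair(pair(c, q(pair(c, e))), s(c)), a)  →  q(pair(c, q(pair(c, e))))   [R1 at ε]
2. q(pair(c, q(pair(c, e))))  →  q(pair(c, e))   [R4 at 1.2]
3. q(pair(c, e))  →  e   [R4 at ε]

e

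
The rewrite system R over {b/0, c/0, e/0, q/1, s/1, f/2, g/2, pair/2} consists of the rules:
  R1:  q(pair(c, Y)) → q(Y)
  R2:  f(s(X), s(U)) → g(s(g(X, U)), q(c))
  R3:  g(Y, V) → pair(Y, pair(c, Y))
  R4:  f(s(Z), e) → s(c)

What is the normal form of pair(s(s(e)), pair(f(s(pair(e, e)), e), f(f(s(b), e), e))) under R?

1. pair(s(s(e)), pair(f(s(pair(e, e)), e), f(f(s(b), e), e)))  →  pair(s(s(e)), pair(s(c), f(f(s(b), e), e)))   [R4 at 2.1]
2. pair(s(s(e)), pair(s(c), f(f(s(b), e), e)))  →  pair(s(s(e)), pair(s(c), f(s(c), e)))   [R4 at 2.2.1]
3. pair(s(s(e)), pair(s(c), f(s(c), e)))  →  pair(s(s(e)), pair(s(c), s(c)))   [R4 at 2.2]

pair(s(s(e)), pair(s(c), s(c)))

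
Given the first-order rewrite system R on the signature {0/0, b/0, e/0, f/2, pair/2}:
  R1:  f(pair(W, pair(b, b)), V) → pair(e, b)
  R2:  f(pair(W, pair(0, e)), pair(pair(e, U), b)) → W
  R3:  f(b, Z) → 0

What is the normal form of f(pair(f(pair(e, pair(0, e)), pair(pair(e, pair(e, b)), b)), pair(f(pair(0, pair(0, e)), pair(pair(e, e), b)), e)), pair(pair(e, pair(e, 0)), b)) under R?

e

1. f(pair(f(pair(e, pair(0, e)), pair(pair(e, pair(e, b)), b)), pair(f(pair(0, pair(0, e)), pair(pair(e, e), b)), e)), pair(pair(e, pair(e, 0)), b))  →  f(pair(e, pair(f(pair(0, pair(0, e)), pair(pair(e, e), b)), e)), pair(pair(e, pair(e, 0)), b))   [R2 at 1.1]
2. f(pair(e, pair(f(pair(0, pair(0, e)), pair(pair(e, e), b)), e)), pair(pair(e, pair(e, 0)), b))  →  f(pair(e, pair(0, e)), pair(pair(e, pair(e, 0)), b))   [R2 at 1.2.1]
3. f(pair(e, pair(0, e)), pair(pair(e, pair(e, 0)), b))  →  e   [R2 at ε]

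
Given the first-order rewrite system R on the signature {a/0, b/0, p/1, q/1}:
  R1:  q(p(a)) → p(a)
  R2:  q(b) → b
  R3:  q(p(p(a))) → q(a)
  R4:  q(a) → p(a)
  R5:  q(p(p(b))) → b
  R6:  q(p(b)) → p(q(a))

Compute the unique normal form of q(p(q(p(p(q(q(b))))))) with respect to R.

p(p(a))

1. q(p(q(p(p(q(q(b)))))))  →  q(p(q(p(p(q(b))))))   [R2 at 1.1.1.1.1.1]
2. q(p(q(p(p(q(b))))))  →  q(p(q(p(p(b)))))   [R2 at 1.1.1.1.1]
3. q(p(q(p(p(b)))))  →  q(p(b))   [R5 at 1.1]
4. q(p(b))  →  p(q(a))   [R6 at ε]
5. p(q(a))  →  p(p(a))   [R4 at 1]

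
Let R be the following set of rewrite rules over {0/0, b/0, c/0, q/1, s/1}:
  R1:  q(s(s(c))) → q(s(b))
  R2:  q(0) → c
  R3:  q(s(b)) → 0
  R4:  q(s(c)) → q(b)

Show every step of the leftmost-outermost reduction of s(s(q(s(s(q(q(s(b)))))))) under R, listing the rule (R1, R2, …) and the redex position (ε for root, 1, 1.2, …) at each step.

s(s(0))

1. s(s(q(s(s(q(q(s(b))))))))  →  s(s(q(s(s(q(0))))))   [R3 at 1.1.1.1.1.1]
2. s(s(q(s(s(q(0))))))  →  s(s(q(s(s(c)))))   [R2 at 1.1.1.1.1]
3. s(s(q(s(s(c)))))  →  s(s(q(s(b))))   [R1 at 1.1]
4. s(s(q(s(b))))  →  s(s(0))   [R3 at 1.1]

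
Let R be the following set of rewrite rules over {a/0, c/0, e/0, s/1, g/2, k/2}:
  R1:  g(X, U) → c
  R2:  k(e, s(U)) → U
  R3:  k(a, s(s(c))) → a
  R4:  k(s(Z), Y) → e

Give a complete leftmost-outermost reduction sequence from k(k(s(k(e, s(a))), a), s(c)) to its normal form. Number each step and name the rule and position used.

1. k(k(s(k(e, s(a))), a), s(c))  →  k(e, s(c))   [R4 at 1]
2. k(e, s(c))  →  c   [R2 at ε]

c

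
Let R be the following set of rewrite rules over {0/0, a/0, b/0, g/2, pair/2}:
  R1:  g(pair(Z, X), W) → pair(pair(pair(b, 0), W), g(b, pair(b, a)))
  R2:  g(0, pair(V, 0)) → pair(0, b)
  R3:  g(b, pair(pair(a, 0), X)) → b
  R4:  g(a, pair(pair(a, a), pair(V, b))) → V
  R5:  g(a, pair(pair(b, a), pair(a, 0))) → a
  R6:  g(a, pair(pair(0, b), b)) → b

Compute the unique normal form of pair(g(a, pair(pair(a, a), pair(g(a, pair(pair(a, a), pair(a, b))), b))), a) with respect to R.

1. pair(g(a, pair(pair(a, a), pair(g(a, pair(pair(a, a), pair(a, b))), b))), a)  →  pair(g(a, pair(pair(a, a), pair(a, b))), a)   [R4 at 1]
2. pair(g(a, pair(pair(a, a), pair(a, b))), a)  →  pair(a, a)   [R4 at 1]

pair(a, a)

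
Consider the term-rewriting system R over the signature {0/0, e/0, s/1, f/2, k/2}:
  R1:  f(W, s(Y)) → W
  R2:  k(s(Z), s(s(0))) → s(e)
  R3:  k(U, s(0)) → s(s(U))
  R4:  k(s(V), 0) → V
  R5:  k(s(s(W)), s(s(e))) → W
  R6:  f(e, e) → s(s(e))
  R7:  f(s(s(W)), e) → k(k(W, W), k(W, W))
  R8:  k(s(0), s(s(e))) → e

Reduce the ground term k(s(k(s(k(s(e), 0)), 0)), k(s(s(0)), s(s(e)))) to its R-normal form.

e

1. k(s(k(s(k(s(e), 0)), 0)), k(s(s(0)), s(s(e))))  →  k(s(k(s(e), 0)), k(s(s(0)), s(s(e))))   [R4 at 1.1]
2. k(s(k(s(e), 0)), k(s(s(0)), s(s(e))))  →  k(s(e), k(s(s(0)), s(s(e))))   [R4 at 1.1]
3. k(s(e), k(s(s(0)), s(s(e))))  →  k(s(e), 0)   [R5 at 2]
4. k(s(e), 0)  →  e   [R4 at ε]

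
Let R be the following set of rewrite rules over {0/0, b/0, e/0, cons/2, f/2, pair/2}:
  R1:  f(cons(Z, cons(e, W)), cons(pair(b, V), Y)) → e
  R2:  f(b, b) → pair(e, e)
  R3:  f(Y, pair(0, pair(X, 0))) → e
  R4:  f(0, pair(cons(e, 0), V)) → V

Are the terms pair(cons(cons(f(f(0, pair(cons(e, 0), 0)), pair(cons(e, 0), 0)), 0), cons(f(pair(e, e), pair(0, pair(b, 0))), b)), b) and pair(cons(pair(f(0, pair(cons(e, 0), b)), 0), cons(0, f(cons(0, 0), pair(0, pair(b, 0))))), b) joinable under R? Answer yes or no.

no — NF(t₁) = pair(cons(cons(0, 0), cons(e, b)), b), NF(t₂) = pair(cons(pair(b, 0), cons(0, e)), b)

Reduce t₁ = pair(cons(cons(f(f(0, pair(cons(e, 0), 0)), pair(cons(e, 0), 0)), 0), cons(f(pair(e, e), pair(0, pair(b, 0))), b)), b):
1. pair(cons(cons(f(f(0, pair(cons(e, 0), 0)), pair(cons(e, 0), 0)), 0), cons(f(pair(e, e), pair(0, pair(b, 0))), b)), b)  →  pair(cons(cons(f(0, pair(cons(e, 0), 0)), 0), cons(f(pair(e, e), pair(0, pair(b, 0))), b)), b)   [R4 at 1.1.1.1]
2. pair(cons(cons(f(0, pair(cons(e, 0), 0)), 0), cons(f(pair(e, e), pair(0, pair(b, 0))), b)), b)  →  pair(cons(cons(0, 0), cons(f(pair(e, e), pair(0, pair(b, 0))), b)), b)   [R4 at 1.1.1]
3. pair(cons(cons(0, 0), cons(f(pair(e, e), pair(0, pair(b, 0))), b)), b)  →  pair(cons(cons(0, 0), cons(e, b)), b)   [R3 at 1.2.1]

Reduce t₂ = pair(cons(pair(f(0, pair(cons(e, 0), b)), 0), cons(0, f(cons(0, 0), pair(0, pair(b, 0))))), b):
1. pair(cons(pair(f(0, pair(cons(e, 0), b)), 0), cons(0, f(cons(0, 0), pair(0, pair(b, 0))))), b)  →  pair(cons(pair(b, 0), cons(0, f(cons(0, 0), pair(0, pair(b, 0))))), b)   [R4 at 1.1.1]
2. pair(cons(pair(b, 0), cons(0, f(cons(0, 0), pair(0, pair(b, 0))))), b)  →  pair(cons(pair(b, 0), cons(0, e)), b)   [R3 at 1.2.2]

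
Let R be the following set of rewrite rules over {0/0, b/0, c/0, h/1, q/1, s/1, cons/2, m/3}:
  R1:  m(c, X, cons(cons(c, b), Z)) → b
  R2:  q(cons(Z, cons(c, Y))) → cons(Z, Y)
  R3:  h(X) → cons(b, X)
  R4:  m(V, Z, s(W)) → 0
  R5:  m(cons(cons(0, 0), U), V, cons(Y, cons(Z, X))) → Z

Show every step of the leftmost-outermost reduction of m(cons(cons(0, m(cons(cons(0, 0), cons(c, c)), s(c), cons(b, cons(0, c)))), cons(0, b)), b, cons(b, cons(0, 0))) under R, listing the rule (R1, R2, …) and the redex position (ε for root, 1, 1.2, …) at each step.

1. m(cons(cons(0, m(cons(cons(0, 0), cons(c, c)), s(c), cons(b, cons(0, c)))), cons(0, b)), b, cons(b, cons(0, 0)))  →  m(cons(cons(0, 0), cons(0, b)), b, cons(b, cons(0, 0)))   [R5 at 1.1.2]
2. m(cons(cons(0, 0), cons(0, b)), b, cons(b, cons(0, 0)))  →  0   [R5 at ε]

0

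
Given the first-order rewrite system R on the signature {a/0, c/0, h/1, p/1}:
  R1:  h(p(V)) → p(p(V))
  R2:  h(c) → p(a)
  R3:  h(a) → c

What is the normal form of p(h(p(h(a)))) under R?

1. p(h(p(h(a))))  →  p(p(p(h(a))))   [R1 at 1]
2. p(p(p(h(a))))  →  p(p(p(c)))   [R3 at 1.1.1]

p(p(p(c)))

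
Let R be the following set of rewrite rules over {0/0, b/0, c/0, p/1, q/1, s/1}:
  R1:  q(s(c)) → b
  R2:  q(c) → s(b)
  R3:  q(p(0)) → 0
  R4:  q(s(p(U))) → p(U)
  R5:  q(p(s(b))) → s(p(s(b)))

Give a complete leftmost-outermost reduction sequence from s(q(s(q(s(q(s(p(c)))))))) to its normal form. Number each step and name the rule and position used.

s(p(c))

1. s(q(s(q(s(q(s(p(c))))))))  →  s(q(s(q(s(p(c))))))   [R4 at 1.1.1.1.1]
2. s(q(s(q(s(p(c))))))  →  s(q(s(p(c))))   [R4 at 1.1.1]
3. s(q(s(p(c))))  →  s(p(c))   [R4 at 1]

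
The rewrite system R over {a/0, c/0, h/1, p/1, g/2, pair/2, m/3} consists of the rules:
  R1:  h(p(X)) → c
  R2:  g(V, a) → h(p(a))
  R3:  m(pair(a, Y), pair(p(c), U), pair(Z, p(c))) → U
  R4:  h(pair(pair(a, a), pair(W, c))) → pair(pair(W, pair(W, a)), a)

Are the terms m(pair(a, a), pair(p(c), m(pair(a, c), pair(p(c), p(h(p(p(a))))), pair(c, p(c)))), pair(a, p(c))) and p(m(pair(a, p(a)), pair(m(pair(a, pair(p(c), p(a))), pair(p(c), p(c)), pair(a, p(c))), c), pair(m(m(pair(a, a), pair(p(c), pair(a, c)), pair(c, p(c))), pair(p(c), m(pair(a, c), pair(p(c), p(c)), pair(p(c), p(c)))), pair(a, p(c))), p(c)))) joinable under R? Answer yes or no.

Reduce t₁ = m(pair(a, a), pair(p(c), m(pair(a, c), pair(p(c), p(h(p(p(a))))), pair(c, p(c)))), pair(a, p(c))):
1. m(pair(a, a), pair(p(c), m(pair(a, c), pair(p(c), p(h(p(p(a))))), pair(c, p(c)))), pair(a, p(c)))  →  m(pair(a, c), pair(p(c), p(h(p(p(a))))), pair(c, p(c)))   [R3 at ε]
2. m(pair(a, c), pair(p(c), p(h(p(p(a))))), pair(c, p(c)))  →  p(h(p(p(a))))   [R3 at ε]
3. p(h(p(p(a))))  →  p(c)   [R1 at 1]

Reduce t₂ = p(m(pair(a, p(a)), pair(m(pair(a, pair(p(c), p(a))), pair(p(c), p(c)), pair(a, p(c))), c), pair(m(m(pair(a, a), pair(p(c), pair(a, c)), pair(c, p(c))), pair(p(c), m(pair(a, c), pair(p(c), p(c)), pair(p(c), p(c)))), pair(a, p(c))), p(c)))):
1. p(m(pair(a, p(a)), pair(m(pair(a, pair(p(c), p(a))), pair(p(c), p(c)), pair(a, p(c))), c), pair(m(m(pair(a, a), pair(p(c), pair(a, c)), pair(c, p(c))), pair(p(c), m(pair(a, c), pair(p(c), p(c)), pair(p(c), p(c)))), pair(a, p(c))), p(c))))  →  p(m(pair(a, p(a)), pair(p(c), c), pair(m(m(pair(a, a), pair(p(c), pair(a, c)), pair(c, p(c))), pair(p(c), m(pair(a, c), pair(p(c), p(c)), pair(p(c), p(c)))), pair(a, p(c))), p(c))))   [R3 at 1.2.1]
2. p(m(pair(a, p(a)), pair(p(c), c), pair(m(m(pair(a, a), pair(p(c), pair(a, c)), pair(c, p(c))), pair(p(c), m(pair(a, c), pair(p(c), p(c)), pair(p(c), p(c)))), pair(a, p(c))), p(c))))  →  p(c)   [R3 at 1]

yes — NF(t₁) = p(c), NF(t₂) = p(c)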